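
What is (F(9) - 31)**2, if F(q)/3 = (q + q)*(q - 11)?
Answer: 19321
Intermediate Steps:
F(q) = 6*q*(-11 + q) (F(q) = 3*((q + q)*(q - 11)) = 3*((2*q)*(-11 + q)) = 3*(2*q*(-11 + q)) = 6*q*(-11 + q))
(F(9) - 31)**2 = (6*9*(-11 + 9) - 31)**2 = (6*9*(-2) - 31)**2 = (-108 - 31)**2 = (-139)**2 = 19321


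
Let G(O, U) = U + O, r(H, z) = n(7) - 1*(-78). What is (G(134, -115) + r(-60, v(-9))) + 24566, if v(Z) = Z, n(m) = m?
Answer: 24670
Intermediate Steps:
r(H, z) = 85 (r(H, z) = 7 - 1*(-78) = 7 + 78 = 85)
G(O, U) = O + U
(G(134, -115) + r(-60, v(-9))) + 24566 = ((134 - 115) + 85) + 24566 = (19 + 85) + 24566 = 104 + 24566 = 24670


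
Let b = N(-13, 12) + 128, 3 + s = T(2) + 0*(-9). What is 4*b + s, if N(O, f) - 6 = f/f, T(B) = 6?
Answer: 543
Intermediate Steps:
N(O, f) = 7 (N(O, f) = 6 + f/f = 6 + 1 = 7)
s = 3 (s = -3 + (6 + 0*(-9)) = -3 + (6 + 0) = -3 + 6 = 3)
b = 135 (b = 7 + 128 = 135)
4*b + s = 4*135 + 3 = 540 + 3 = 543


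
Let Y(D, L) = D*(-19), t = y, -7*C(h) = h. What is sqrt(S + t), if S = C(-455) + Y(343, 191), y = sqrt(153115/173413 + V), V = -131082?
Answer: sqrt(-194024986407188 + 173413*I*sqrt(3941880340030163))/173413 ≈ 2.2528 + 80.356*I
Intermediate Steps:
C(h) = -h/7
y = I*sqrt(3941880340030163)/173413 (y = sqrt(153115/173413 - 131082) = sqrt(-22731169751/173413) = I*sqrt(3941880340030163)/173413 ≈ 362.05*I)
t = I*sqrt(3941880340030163)/173413 ≈ 362.05*I
Y(D, L) = -19*D
S = -6452 (S = -1/7*(-455) - 19*343 = 65 - 6517 = -6452)
sqrt(S + t) = sqrt(-6452 + I*sqrt(3941880340030163)/173413)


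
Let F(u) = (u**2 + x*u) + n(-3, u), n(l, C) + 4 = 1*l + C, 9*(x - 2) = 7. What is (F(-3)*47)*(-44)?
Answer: 57904/3 ≈ 19301.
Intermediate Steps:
x = 25/9 (x = 2 + (1/9)*7 = 2 + 7/9 = 25/9 ≈ 2.7778)
n(l, C) = -4 + C + l (n(l, C) = -4 + (1*l + C) = -4 + (l + C) = -4 + (C + l) = -4 + C + l)
F(u) = -7 + u**2 + 34*u/9 (F(u) = (u**2 + 25*u/9) + (-4 + u - 3) = (u**2 + 25*u/9) + (-7 + u) = -7 + u**2 + 34*u/9)
(F(-3)*47)*(-44) = ((-7 + (-3)**2 + (34/9)*(-3))*47)*(-44) = ((-7 + 9 - 34/3)*47)*(-44) = -28/3*47*(-44) = -1316/3*(-44) = 57904/3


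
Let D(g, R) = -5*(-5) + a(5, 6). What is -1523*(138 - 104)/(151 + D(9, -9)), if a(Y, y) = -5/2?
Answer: -103564/347 ≈ -298.46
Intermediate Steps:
a(Y, y) = -5/2 (a(Y, y) = -5*½ = -5/2)
D(g, R) = 45/2 (D(g, R) = -5*(-5) - 5/2 = 25 - 5/2 = 45/2)
-1523*(138 - 104)/(151 + D(9, -9)) = -1523*(138 - 104)/(151 + 45/2) = -51782/347/2 = -51782*2/347 = -1523*68/347 = -103564/347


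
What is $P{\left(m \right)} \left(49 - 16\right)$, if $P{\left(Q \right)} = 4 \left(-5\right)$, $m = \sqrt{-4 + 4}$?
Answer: $-660$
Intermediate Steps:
$m = 0$ ($m = \sqrt{0} = 0$)
$P{\left(Q \right)} = -20$
$P{\left(m \right)} \left(49 - 16\right) = - 20 \left(49 - 16\right) = \left(-20\right) 33 = -660$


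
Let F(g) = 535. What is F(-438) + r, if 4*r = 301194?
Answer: 151667/2 ≈ 75834.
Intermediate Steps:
r = 150597/2 (r = (1/4)*301194 = 150597/2 ≈ 75299.)
F(-438) + r = 535 + 150597/2 = 151667/2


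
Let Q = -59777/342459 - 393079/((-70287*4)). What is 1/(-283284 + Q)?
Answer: -32093887644/9091645598257141 ≈ -3.5300e-6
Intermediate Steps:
Q = 39269085755/32093887644 (Q = -59777*1/342459 - 393079/(-281148) = -59777/342459 - 393079*(-1/281148) = -59777/342459 + 393079/281148 = 39269085755/32093887644 ≈ 1.2236)
1/(-283284 + Q) = 1/(-283284 + 39269085755/32093887644) = 1/(-9091645598257141/32093887644) = -32093887644/9091645598257141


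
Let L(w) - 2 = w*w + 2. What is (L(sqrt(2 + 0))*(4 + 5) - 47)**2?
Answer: 49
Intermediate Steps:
L(w) = 4 + w**2 (L(w) = 2 + (w*w + 2) = 2 + (w**2 + 2) = 2 + (2 + w**2) = 4 + w**2)
(L(sqrt(2 + 0))*(4 + 5) - 47)**2 = ((4 + (sqrt(2 + 0))**2)*(4 + 5) - 47)**2 = ((4 + (sqrt(2))**2)*9 - 47)**2 = ((4 + 2)*9 - 47)**2 = (6*9 - 47)**2 = (54 - 47)**2 = 7**2 = 49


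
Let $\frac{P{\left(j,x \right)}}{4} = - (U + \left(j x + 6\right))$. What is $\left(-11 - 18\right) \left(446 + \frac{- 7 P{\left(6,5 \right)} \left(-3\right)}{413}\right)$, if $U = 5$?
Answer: $- \frac{748838}{59} \approx -12692.0$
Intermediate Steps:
$P{\left(j,x \right)} = -44 - 4 j x$ ($P{\left(j,x \right)} = 4 \left(- (5 + \left(j x + 6\right))\right) = 4 \left(- (5 + \left(6 + j x\right))\right) = 4 \left(- (11 + j x)\right) = 4 \left(-11 - j x\right) = -44 - 4 j x$)
$\left(-11 - 18\right) \left(446 + \frac{- 7 P{\left(6,5 \right)} \left(-3\right)}{413}\right) = \left(-11 - 18\right) \left(446 + \frac{- 7 \left(-44 - 24 \cdot 5\right) \left(-3\right)}{413}\right) = \left(-11 - 18\right) \left(446 + - 7 \left(-44 - 120\right) \left(-3\right) \frac{1}{413}\right) = - 29 \left(446 + \left(-7\right) \left(-164\right) \left(-3\right) \frac{1}{413}\right) = - 29 \left(446 + 1148 \left(-3\right) \frac{1}{413}\right) = - 29 \left(446 - \frac{492}{59}\right) = \left(-29\right) \frac{25822}{59} = - \frac{748838}{59}$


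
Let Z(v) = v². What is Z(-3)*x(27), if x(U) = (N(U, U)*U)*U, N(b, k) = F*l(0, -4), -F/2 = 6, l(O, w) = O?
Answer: 0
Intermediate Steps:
F = -12 (F = -2*6 = -12)
N(b, k) = 0 (N(b, k) = -12*0 = 0)
x(U) = 0 (x(U) = (0*U)*U = 0*U = 0)
Z(-3)*x(27) = (-3)²*0 = 9*0 = 0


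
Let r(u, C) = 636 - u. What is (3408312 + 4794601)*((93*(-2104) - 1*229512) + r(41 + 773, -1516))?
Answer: -3489207479506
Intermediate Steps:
(3408312 + 4794601)*((93*(-2104) - 1*229512) + r(41 + 773, -1516)) = (3408312 + 4794601)*((93*(-2104) - 1*229512) + (636 - (41 + 773))) = 8202913*((-195672 - 229512) + (636 - 1*814)) = 8202913*(-425184 + (636 - 814)) = 8202913*(-425184 - 178) = 8202913*(-425362) = -3489207479506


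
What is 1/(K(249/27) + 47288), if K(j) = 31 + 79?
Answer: 1/47398 ≈ 2.1098e-5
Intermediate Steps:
K(j) = 110
1/(K(249/27) + 47288) = 1/(110 + 47288) = 1/47398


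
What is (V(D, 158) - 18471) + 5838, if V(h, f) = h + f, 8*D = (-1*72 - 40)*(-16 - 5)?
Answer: -12181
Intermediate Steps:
D = 294 (D = ((-1*72 - 40)*(-16 - 5))/8 = ((-72 - 40)*(-21))/8 = (-112*(-21))/8 = (⅛)*2352 = 294)
V(h, f) = f + h
(V(D, 158) - 18471) + 5838 = ((158 + 294) - 18471) + 5838 = (452 - 18471) + 5838 = -18019 + 5838 = -12181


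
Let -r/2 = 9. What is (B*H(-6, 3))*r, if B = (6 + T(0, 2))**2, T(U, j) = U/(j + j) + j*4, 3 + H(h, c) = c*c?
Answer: -21168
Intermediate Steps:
H(h, c) = -3 + c**2 (H(h, c) = -3 + c*c = -3 + c**2)
T(U, j) = 4*j + U/(2*j) (T(U, j) = U/((2*j)) + 4*j = (1/(2*j))*U + 4*j = U/(2*j) + 4*j = 4*j + U/(2*j))
r = -18 (r = -2*9 = -18)
B = 196 (B = (6 + (4*2 + (1/2)*0/2))**2 = (6 + (8 + (1/2)*0*(1/2)))**2 = (6 + (8 + 0))**2 = (6 + 8)**2 = 14**2 = 196)
(B*H(-6, 3))*r = (196*(-3 + 3**2))*(-18) = (196*(-3 + 9))*(-18) = (196*6)*(-18) = 1176*(-18) = -21168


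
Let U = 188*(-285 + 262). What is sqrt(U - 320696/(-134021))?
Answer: 6*I*sqrt(2156197260563)/134021 ≈ 65.739*I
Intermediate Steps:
U = -4324 (U = 188*(-23) = -4324)
sqrt(U - 320696/(-134021)) = sqrt(-4324 - 320696/(-134021)) = sqrt(-4324 - 320696*(-1/134021)) = sqrt(-4324 + 320696/134021) = sqrt(-579186108/134021) = 6*I*sqrt(2156197260563)/134021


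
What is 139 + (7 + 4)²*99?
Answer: 12118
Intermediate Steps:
139 + (7 + 4)²*99 = 139 + 11²*99 = 139 + 121*99 = 139 + 11979 = 12118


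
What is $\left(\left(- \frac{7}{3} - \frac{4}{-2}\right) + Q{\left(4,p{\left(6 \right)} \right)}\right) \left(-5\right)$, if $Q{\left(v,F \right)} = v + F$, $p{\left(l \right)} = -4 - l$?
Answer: $\frac{95}{3} \approx 31.667$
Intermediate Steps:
$Q{\left(v,F \right)} = F + v$
$\left(\left(- \frac{7}{3} - \frac{4}{-2}\right) + Q{\left(4,p{\left(6 \right)} \right)}\right) \left(-5\right) = \left(\left(- \frac{7}{3} - \frac{4}{-2}\right) + \left(\left(-4 - 6\right) + 4\right)\right) \left(-5\right) = \left(\left(\left(-7\right) \frac{1}{3} - -2\right) + \left(\left(-4 - 6\right) + 4\right)\right) \left(-5\right) = \left(\left(- \frac{7}{3} + 2\right) + \left(-10 + 4\right)\right) \left(-5\right) = \left(- \frac{1}{3} - 6\right) \left(-5\right) = \left(- \frac{19}{3}\right) \left(-5\right) = \frac{95}{3}$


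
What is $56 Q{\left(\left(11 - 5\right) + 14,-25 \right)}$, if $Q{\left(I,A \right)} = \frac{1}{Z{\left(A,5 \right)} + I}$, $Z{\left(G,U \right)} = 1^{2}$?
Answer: $\frac{8}{3} \approx 2.6667$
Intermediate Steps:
$Z{\left(G,U \right)} = 1$
$Q{\left(I,A \right)} = \frac{1}{1 + I}$
$56 Q{\left(\left(11 - 5\right) + 14,-25 \right)} = \frac{56}{1 + \left(\left(11 - 5\right) + 14\right)} = \frac{56}{1 + \left(6 + 14\right)} = \frac{56}{1 + 20} = \frac{56}{21} = 56 \cdot \frac{1}{21} = \frac{8}{3}$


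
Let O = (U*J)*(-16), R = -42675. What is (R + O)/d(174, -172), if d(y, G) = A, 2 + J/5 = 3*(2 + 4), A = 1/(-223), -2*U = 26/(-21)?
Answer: 203557745/21 ≈ 9.6932e+6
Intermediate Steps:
U = 13/21 (U = -13/(-21) = -13*(-1)/21 = -1/2*(-26/21) = 13/21 ≈ 0.61905)
A = -1/223 ≈ -0.0044843
J = 80 (J = -10 + 5*(3*(2 + 4)) = -10 + 5*(3*6) = -10 + 5*18 = -10 + 90 = 80)
O = -16640/21 (O = ((13/21)*80)*(-16) = (1040/21)*(-16) = -16640/21 ≈ -792.38)
d(y, G) = -1/223
(R + O)/d(174, -172) = (-42675 - 16640/21)/(-1/223) = -912815/21*(-223) = 203557745/21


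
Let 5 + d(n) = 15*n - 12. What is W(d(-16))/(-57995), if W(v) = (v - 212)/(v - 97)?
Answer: -67/2932890 ≈ -2.2844e-5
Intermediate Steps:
d(n) = -17 + 15*n (d(n) = -5 + (15*n - 12) = -5 + (-12 + 15*n) = -17 + 15*n)
W(v) = (-212 + v)/(-97 + v)
W(d(-16))/(-57995) = ((-212 + (-17 + 15*(-16)))/(-97 + (-17 + 15*(-16))))/(-57995) = ((-212 + (-17 - 240))/(-97 + (-17 - 240)))*(-1/57995) = ((-212 - 257)/(-97 - 257))*(-1/57995) = (-469/(-354))*(-1/57995) = -1/354*(-469)*(-1/57995) = (469/354)*(-1/57995) = -67/2932890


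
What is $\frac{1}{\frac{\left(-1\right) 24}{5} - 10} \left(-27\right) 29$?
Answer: $\frac{3915}{74} \approx 52.905$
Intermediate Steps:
$\frac{1}{\frac{\left(-1\right) 24}{5} - 10} \left(-27\right) 29 = \frac{1}{\left(-24\right) \frac{1}{5} - 10} \left(-27\right) 29 = \frac{1}{- \frac{24}{5} - 10} \left(-27\right) 29 = \frac{1}{- \frac{74}{5}} \left(-27\right) 29 = \left(- \frac{5}{74}\right) \left(-27\right) 29 = \frac{135}{74} \cdot 29 = \frac{3915}{74}$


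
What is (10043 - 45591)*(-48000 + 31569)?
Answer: 584089188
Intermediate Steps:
(10043 - 45591)*(-48000 + 31569) = -35548*(-16431) = 584089188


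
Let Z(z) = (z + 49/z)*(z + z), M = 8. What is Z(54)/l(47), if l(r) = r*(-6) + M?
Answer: -2965/137 ≈ -21.642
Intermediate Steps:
Z(z) = 2*z*(z + 49/z) (Z(z) = (z + 49/z)*(2*z) = 2*z*(z + 49/z))
l(r) = 8 - 6*r (l(r) = r*(-6) + 8 = -6*r + 8 = 8 - 6*r)
Z(54)/l(47) = (98 + 2*54²)/(8 - 6*47) = (98 + 2*2916)/(8 - 282) = (98 + 5832)/(-274) = 5930*(-1/274) = -2965/137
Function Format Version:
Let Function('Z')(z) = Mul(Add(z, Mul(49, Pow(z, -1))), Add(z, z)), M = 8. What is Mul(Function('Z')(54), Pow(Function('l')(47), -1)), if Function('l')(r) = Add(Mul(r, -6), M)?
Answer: Rational(-2965, 137) ≈ -21.642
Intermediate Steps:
Function('Z')(z) = Mul(2, z, Add(z, Mul(49, Pow(z, -1)))) (Function('Z')(z) = Mul(Add(z, Mul(49, Pow(z, -1))), Mul(2, z)) = Mul(2, z, Add(z, Mul(49, Pow(z, -1)))))
Function('l')(r) = Add(8, Mul(-6, r)) (Function('l')(r) = Add(Mul(r, -6), 8) = Add(Mul(-6, r), 8) = Add(8, Mul(-6, r)))
Mul(Function('Z')(54), Pow(Function('l')(47), -1)) = Mul(Add(98, Mul(2, Pow(54, 2))), Pow(Add(8, Mul(-6, 47)), -1)) = Mul(Add(98, Mul(2, 2916)), Pow(Add(8, -282), -1)) = Mul(Add(98, 5832), Pow(-274, -1)) = Mul(5930, Rational(-1, 274)) = Rational(-2965, 137)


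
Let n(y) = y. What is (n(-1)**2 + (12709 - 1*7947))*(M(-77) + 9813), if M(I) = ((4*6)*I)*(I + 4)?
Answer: 689287071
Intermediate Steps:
M(I) = 24*I*(4 + I) (M(I) = (24*I)*(4 + I) = 24*I*(4 + I))
(n(-1)**2 + (12709 - 1*7947))*(M(-77) + 9813) = ((-1)**2 + (12709 - 1*7947))*(24*(-77)*(4 - 77) + 9813) = (1 + (12709 - 7947))*(24*(-77)*(-73) + 9813) = (1 + 4762)*(134904 + 9813) = 4763*144717 = 689287071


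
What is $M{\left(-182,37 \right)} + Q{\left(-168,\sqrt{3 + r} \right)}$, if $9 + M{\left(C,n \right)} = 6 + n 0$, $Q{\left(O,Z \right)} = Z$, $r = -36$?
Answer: $-3 + i \sqrt{33} \approx -3.0 + 5.7446 i$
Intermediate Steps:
$M{\left(C,n \right)} = -3$ ($M{\left(C,n \right)} = -9 + \left(6 + n 0\right) = -9 + \left(6 + 0\right) = -9 + 6 = -3$)
$M{\left(-182,37 \right)} + Q{\left(-168,\sqrt{3 + r} \right)} = -3 + \sqrt{3 - 36} = -3 + \sqrt{-33} = -3 + i \sqrt{33}$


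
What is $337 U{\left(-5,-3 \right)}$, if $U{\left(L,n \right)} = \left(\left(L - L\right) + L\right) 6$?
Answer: $-10110$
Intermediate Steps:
$U{\left(L,n \right)} = 6 L$ ($U{\left(L,n \right)} = \left(0 + L\right) 6 = L 6 = 6 L$)
$337 U{\left(-5,-3 \right)} = 337 \cdot 6 \left(-5\right) = 337 \left(-30\right) = -10110$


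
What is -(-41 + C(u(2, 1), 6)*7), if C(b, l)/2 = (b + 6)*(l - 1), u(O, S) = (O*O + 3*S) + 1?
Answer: -939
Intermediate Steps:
u(O, S) = 1 + O² + 3*S (u(O, S) = (O² + 3*S) + 1 = 1 + O² + 3*S)
C(b, l) = 2*(-1 + l)*(6 + b) (C(b, l) = 2*((b + 6)*(l - 1)) = 2*((6 + b)*(-1 + l)) = 2*((-1 + l)*(6 + b)) = 2*(-1 + l)*(6 + b))
-(-41 + C(u(2, 1), 6)*7) = -(-41 + (-12 - 2*(1 + 2² + 3*1) + 12*6 + 2*(1 + 2² + 3*1)*6)*7) = -(-41 + (-12 - 2*(1 + 4 + 3) + 72 + 2*(1 + 4 + 3)*6)*7) = -(-41 + (-12 - 2*8 + 72 + 2*8*6)*7) = -(-41 + (-12 - 16 + 72 + 96)*7) = -(-41 + 140*7) = -(-41 + 980) = -1*939 = -939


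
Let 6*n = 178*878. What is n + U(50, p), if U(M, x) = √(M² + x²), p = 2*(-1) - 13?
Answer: 78142/3 + 5*√109 ≈ 26100.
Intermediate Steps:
n = 78142/3 (n = (178*878)/6 = (⅙)*156284 = 78142/3 ≈ 26047.)
p = -15 (p = -2 - 13 = -15)
n + U(50, p) = 78142/3 + √(50² + (-15)²) = 78142/3 + √(2500 + 225) = 78142/3 + √2725 = 78142/3 + 5*√109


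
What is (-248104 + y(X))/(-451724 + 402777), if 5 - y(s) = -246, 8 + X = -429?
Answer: 247853/48947 ≈ 5.0637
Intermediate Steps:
X = -437 (X = -8 - 429 = -437)
y(s) = 251 (y(s) = 5 - 1*(-246) = 5 + 246 = 251)
(-248104 + y(X))/(-451724 + 402777) = (-248104 + 251)/(-451724 + 402777) = -247853/(-48947) = -247853*(-1/48947) = 247853/48947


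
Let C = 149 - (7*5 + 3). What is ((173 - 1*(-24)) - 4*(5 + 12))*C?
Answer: 14319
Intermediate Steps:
C = 111 (C = 149 - (35 + 3) = 149 - 1*38 = 149 - 38 = 111)
((173 - 1*(-24)) - 4*(5 + 12))*C = ((173 - 1*(-24)) - 4*(5 + 12))*111 = ((173 + 24) - 4*17)*111 = (197 - 68)*111 = 129*111 = 14319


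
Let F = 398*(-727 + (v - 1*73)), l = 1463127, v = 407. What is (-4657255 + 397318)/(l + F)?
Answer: -1419979/435571 ≈ -3.2600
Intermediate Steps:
F = -156414 (F = 398*(-727 + (407 - 1*73)) = 398*(-727 + (407 - 73)) = 398*(-727 + 334) = 398*(-393) = -156414)
(-4657255 + 397318)/(l + F) = (-4657255 + 397318)/(1463127 - 156414) = -4259937/1306713 = -4259937*1/1306713 = -1419979/435571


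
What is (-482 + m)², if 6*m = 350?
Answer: 1615441/9 ≈ 1.7949e+5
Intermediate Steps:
m = 175/3 (m = (⅙)*350 = 175/3 ≈ 58.333)
(-482 + m)² = (-482 + 175/3)² = (-1271/3)² = 1615441/9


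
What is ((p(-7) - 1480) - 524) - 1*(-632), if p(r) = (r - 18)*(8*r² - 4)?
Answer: -11072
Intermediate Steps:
p(r) = (-18 + r)*(-4 + 8*r²)
((p(-7) - 1480) - 524) - 1*(-632) = (((72 - 144*(-7)² - 4*(-7) + 8*(-7)³) - 1480) - 524) - 1*(-632) = (((72 - 144*49 + 28 + 8*(-343)) - 1480) - 524) + 632 = (((72 - 7056 + 28 - 2744) - 1480) - 524) + 632 = ((-9700 - 1480) - 524) + 632 = (-11180 - 524) + 632 = -11704 + 632 = -11072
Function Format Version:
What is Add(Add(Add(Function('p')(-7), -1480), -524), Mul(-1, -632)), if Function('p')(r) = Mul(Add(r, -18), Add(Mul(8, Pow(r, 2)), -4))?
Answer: -11072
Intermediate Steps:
Function('p')(r) = Mul(Add(-18, r), Add(-4, Mul(8, Pow(r, 2))))
Add(Add(Add(Function('p')(-7), -1480), -524), Mul(-1, -632)) = Add(Add(Add(Add(72, Mul(-144, Pow(-7, 2)), Mul(-4, -7), Mul(8, Pow(-7, 3))), -1480), -524), Mul(-1, -632)) = Add(Add(Add(Add(72, Mul(-144, 49), 28, Mul(8, -343)), -1480), -524), 632) = Add(Add(Add(Add(72, -7056, 28, -2744), -1480), -524), 632) = Add(Add(Add(-9700, -1480), -524), 632) = Add(Add(-11180, -524), 632) = Add(-11704, 632) = -11072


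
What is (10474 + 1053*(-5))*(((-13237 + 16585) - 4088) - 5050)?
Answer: -30160110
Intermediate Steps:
(10474 + 1053*(-5))*(((-13237 + 16585) - 4088) - 5050) = (10474 - 5265)*((3348 - 4088) - 5050) = 5209*(-740 - 5050) = 5209*(-5790) = -30160110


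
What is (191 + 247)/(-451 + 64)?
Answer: -146/129 ≈ -1.1318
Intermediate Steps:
(191 + 247)/(-451 + 64) = 438/(-387) = 438*(-1/387) = -146/129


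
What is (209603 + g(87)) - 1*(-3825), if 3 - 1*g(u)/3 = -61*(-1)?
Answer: 213254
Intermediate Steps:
g(u) = -174 (g(u) = 9 - (-183)*(-1) = 9 - 3*61 = 9 - 183 = -174)
(209603 + g(87)) - 1*(-3825) = (209603 - 174) - 1*(-3825) = 209429 + 3825 = 213254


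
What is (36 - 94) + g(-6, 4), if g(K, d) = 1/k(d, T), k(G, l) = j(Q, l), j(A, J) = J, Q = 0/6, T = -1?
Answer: -59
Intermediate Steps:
Q = 0 (Q = 0*(⅙) = 0)
k(G, l) = l
g(K, d) = -1 (g(K, d) = 1/(-1) = -1)
(36 - 94) + g(-6, 4) = (36 - 94) - 1 = -58 - 1 = -59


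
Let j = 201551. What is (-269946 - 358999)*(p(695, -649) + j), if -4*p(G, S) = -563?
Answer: -507412070815/4 ≈ -1.2685e+11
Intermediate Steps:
p(G, S) = 563/4 (p(G, S) = -¼*(-563) = 563/4)
(-269946 - 358999)*(p(695, -649) + j) = (-269946 - 358999)*(563/4 + 201551) = -628945*806767/4 = -507412070815/4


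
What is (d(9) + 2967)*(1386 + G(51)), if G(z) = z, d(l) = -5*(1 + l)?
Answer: 4191729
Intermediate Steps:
d(l) = -5 - 5*l
(d(9) + 2967)*(1386 + G(51)) = ((-5 - 5*9) + 2967)*(1386 + 51) = ((-5 - 45) + 2967)*1437 = (-50 + 2967)*1437 = 2917*1437 = 4191729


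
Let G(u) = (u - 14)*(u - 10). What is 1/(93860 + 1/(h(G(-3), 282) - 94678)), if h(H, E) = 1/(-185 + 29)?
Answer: 14769769/1386290518184 ≈ 1.0654e-5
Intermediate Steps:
G(u) = (-14 + u)*(-10 + u)
h(H, E) = -1/156 (h(H, E) = 1/(-156) = -1/156)
1/(93860 + 1/(h(G(-3), 282) - 94678)) = 1/(93860 + 1/(-1/156 - 94678)) = 1/(93860 + 1/(-14769769/156)) = 1/(93860 - 156/14769769) = 1/(1386290518184/14769769) = 14769769/1386290518184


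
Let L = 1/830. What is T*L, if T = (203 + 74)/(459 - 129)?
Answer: 277/273900 ≈ 0.0010113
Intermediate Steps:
L = 1/830 ≈ 0.0012048
T = 277/330 ≈ 0.83939
T*L = (277/330)*(1/830) = 277/273900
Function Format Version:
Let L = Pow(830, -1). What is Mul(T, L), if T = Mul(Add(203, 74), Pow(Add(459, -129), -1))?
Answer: Rational(277, 273900) ≈ 0.0010113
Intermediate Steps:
L = Rational(1, 830) ≈ 0.0012048
T = Rational(277, 330) (T = Mul(277, Pow(330, -1)) = Mul(277, Rational(1, 330)) = Rational(277, 330) ≈ 0.83939)
Mul(T, L) = Mul(Rational(277, 330), Rational(1, 830)) = Rational(277, 273900)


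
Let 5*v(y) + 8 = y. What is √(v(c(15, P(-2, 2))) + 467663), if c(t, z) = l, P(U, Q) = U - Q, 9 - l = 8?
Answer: 18*√36085/5 ≈ 683.86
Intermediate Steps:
l = 1 (l = 9 - 1*8 = 9 - 8 = 1)
c(t, z) = 1
v(y) = -8/5 + y/5
√(v(c(15, P(-2, 2))) + 467663) = √((-8/5 + (⅕)*1) + 467663) = √((-8/5 + ⅕) + 467663) = √(-7/5 + 467663) = √(2338308/5) = 18*√36085/5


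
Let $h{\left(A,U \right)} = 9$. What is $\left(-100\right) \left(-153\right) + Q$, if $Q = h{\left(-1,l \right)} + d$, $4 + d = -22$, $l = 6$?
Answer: $15283$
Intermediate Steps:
$d = -26$ ($d = -4 - 22 = -26$)
$Q = -17$ ($Q = 9 - 26 = -17$)
$\left(-100\right) \left(-153\right) + Q = \left(-100\right) \left(-153\right) - 17 = 15300 - 17 = 15283$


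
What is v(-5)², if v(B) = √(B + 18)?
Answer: 13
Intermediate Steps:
v(B) = √(18 + B)
v(-5)² = (√(18 - 5))² = (√13)² = 13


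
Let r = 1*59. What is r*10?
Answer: 590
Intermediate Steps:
r = 59
r*10 = 59*10 = 590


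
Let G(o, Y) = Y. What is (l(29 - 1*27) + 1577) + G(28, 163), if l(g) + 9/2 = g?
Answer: 3475/2 ≈ 1737.5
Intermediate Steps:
l(g) = -9/2 + g
(l(29 - 1*27) + 1577) + G(28, 163) = ((-9/2 + (29 - 1*27)) + 1577) + 163 = ((-9/2 + (29 - 27)) + 1577) + 163 = ((-9/2 + 2) + 1577) + 163 = (-5/2 + 1577) + 163 = 3149/2 + 163 = 3475/2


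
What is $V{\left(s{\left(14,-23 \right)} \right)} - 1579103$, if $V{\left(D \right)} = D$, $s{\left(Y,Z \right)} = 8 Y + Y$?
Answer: $-1578977$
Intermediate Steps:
$s{\left(Y,Z \right)} = 9 Y$
$V{\left(s{\left(14,-23 \right)} \right)} - 1579103 = 9 \cdot 14 - 1579103 = 126 - 1579103 = -1578977$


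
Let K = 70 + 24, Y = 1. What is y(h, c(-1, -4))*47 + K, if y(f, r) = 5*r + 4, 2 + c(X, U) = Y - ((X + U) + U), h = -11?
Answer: 2162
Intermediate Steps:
K = 94
c(X, U) = -1 - X - 2*U (c(X, U) = -2 + (1 - ((X + U) + U)) = -2 + (1 - ((U + X) + U)) = -2 + (1 - (X + 2*U)) = -2 + (1 + (-X - 2*U)) = -2 + (1 - X - 2*U) = -1 - X - 2*U)
y(f, r) = 4 + 5*r
y(h, c(-1, -4))*47 + K = (4 + 5*(-1 - 1*(-1) - 2*(-4)))*47 + 94 = (4 + 5*(-1 + 1 + 8))*47 + 94 = (4 + 5*8)*47 + 94 = (4 + 40)*47 + 94 = 44*47 + 94 = 2068 + 94 = 2162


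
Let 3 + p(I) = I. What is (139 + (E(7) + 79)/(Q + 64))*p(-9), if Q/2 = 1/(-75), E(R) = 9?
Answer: -4041132/2399 ≈ -1684.5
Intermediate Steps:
Q = -2/75 (Q = 2/(-75) = 2*(-1/75) = -2/75 ≈ -0.026667)
p(I) = -3 + I
(139 + (E(7) + 79)/(Q + 64))*p(-9) = (139 + (9 + 79)/(-2/75 + 64))*(-3 - 9) = (139 + 88/(4798/75))*(-12) = (139 + 88*(75/4798))*(-12) = (139 + 3300/2399)*(-12) = (336761/2399)*(-12) = -4041132/2399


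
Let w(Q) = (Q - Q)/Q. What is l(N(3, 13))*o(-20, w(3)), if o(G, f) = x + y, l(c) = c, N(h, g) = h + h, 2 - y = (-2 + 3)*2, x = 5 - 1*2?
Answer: 18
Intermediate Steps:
x = 3 (x = 5 - 2 = 3)
y = 0 (y = 2 - (-2 + 3)*2 = 2 - 2 = 0)
N(h, g) = 2*h
w(Q) = 0 (w(Q) = 0/Q = 0)
o(G, f) = 3 (o(G, f) = 3 + 0 = 3)
l(N(3, 13))*o(-20, w(3)) = (2*3)*3 = 6*3 = 18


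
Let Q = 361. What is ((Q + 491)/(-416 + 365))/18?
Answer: -142/153 ≈ -0.92810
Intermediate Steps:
((Q + 491)/(-416 + 365))/18 = ((361 + 491)/(-416 + 365))/18 = (852/(-51))*(1/18) = (852*(-1/51))*(1/18) = -284/17*1/18 = -142/153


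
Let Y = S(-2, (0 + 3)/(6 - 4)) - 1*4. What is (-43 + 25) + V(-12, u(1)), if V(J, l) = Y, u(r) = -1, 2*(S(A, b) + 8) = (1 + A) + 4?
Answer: -57/2 ≈ -28.500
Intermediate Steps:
S(A, b) = -11/2 + A/2 (S(A, b) = -8 + ((1 + A) + 4)/2 = -8 + (5 + A)/2 = -8 + (5/2 + A/2) = -11/2 + A/2)
Y = -21/2 (Y = (-11/2 + (½)*(-2)) - 1*4 = (-11/2 - 1) - 4 = -13/2 - 4 = -21/2 ≈ -10.500)
V(J, l) = -21/2
(-43 + 25) + V(-12, u(1)) = (-43 + 25) - 21/2 = -18 - 21/2 = -57/2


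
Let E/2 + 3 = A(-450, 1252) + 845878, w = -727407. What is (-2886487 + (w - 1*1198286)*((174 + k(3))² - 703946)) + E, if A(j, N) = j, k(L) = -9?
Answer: 1303155697016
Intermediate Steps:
E = 1690850 (E = -6 + 2*(-450 + 845878) = -6 + 2*845428 = -6 + 1690856 = 1690850)
(-2886487 + (w - 1*1198286)*((174 + k(3))² - 703946)) + E = (-2886487 + (-727407 - 1*1198286)*((174 - 9)² - 703946)) + 1690850 = (-2886487 + (-727407 - 1198286)*(165² - 703946)) + 1690850 = (-2886487 - 1925693*(27225 - 703946)) + 1690850 = (-2886487 - 1925693*(-676721)) + 1690850 = (-2886487 + 1303156892653) + 1690850 = 1303154006166 + 1690850 = 1303155697016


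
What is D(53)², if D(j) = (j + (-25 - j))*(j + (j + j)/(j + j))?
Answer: 1822500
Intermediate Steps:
D(j) = -25 - 25*j (D(j) = -25*(j + (2*j)/((2*j))) = -25*(j + (2*j)*(1/(2*j))) = -25*(j + 1) = -25*(1 + j) = -25 - 25*j)
D(53)² = (-25 - 25*53)² = (-25 - 1325)² = (-1350)² = 1822500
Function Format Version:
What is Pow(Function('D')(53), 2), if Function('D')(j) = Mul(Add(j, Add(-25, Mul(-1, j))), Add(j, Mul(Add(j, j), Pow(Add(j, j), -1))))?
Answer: 1822500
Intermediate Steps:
Function('D')(j) = Add(-25, Mul(-25, j)) (Function('D')(j) = Mul(-25, Add(j, Mul(Mul(2, j), Pow(Mul(2, j), -1)))) = Mul(-25, Add(j, Mul(Mul(2, j), Mul(Rational(1, 2), Pow(j, -1))))) = Mul(-25, Add(j, 1)) = Mul(-25, Add(1, j)) = Add(-25, Mul(-25, j)))
Pow(Function('D')(53), 2) = Pow(Add(-25, Mul(-25, 53)), 2) = Pow(Add(-25, -1325), 2) = Pow(-1350, 2) = 1822500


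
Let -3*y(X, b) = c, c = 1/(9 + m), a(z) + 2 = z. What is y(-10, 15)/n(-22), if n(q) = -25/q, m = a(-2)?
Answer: -22/375 ≈ -0.058667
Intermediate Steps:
a(z) = -2 + z
m = -4 (m = -2 - 2 = -4)
c = ⅕ (c = 1/(9 - 4) = 1/5 = ⅕ ≈ 0.20000)
y(X, b) = -1/15 (y(X, b) = -⅓*⅕ = -1/15)
y(-10, 15)/n(-22) = -1/(15*((-25/(-22)))) = -1/(15*((-25*(-1/22)))) = -1/(15*25/22) = -1/15*22/25 = -22/375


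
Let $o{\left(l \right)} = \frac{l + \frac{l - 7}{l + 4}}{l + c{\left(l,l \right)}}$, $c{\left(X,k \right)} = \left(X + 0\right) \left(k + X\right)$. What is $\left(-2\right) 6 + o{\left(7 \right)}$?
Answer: $- \frac{179}{15} \approx -11.933$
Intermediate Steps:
$c{\left(X,k \right)} = X \left(X + k\right)$
$o{\left(l \right)} = \frac{l + \frac{-7 + l}{4 + l}}{l + 2 l^{2}}$ ($o{\left(l \right)} = \frac{l + \frac{l - 7}{l + 4}}{l + l \left(l + l\right)} = \frac{l + \frac{-7 + l}{4 + l}}{l + l 2 l} = \frac{l + \frac{-7 + l}{4 + l}}{l + 2 l^{2}}$)
$\left(-2\right) 6 + o{\left(7 \right)} = \left(-2\right) 6 + \frac{-7 + 7^{2} + 5 \cdot 7}{7 \left(4 + 2 \cdot 7^{2} + 9 \cdot 7\right)} = -12 + \frac{-7 + 49 + 35}{7 \left(4 + 2 \cdot 49 + 63\right)} = -12 + \frac{1}{7} \frac{1}{4 + 98 + 63} \cdot 77 = -12 + \frac{1}{7} \cdot \frac{1}{165} \cdot 77 = -12 + \frac{1}{15} = - \frac{179}{15}$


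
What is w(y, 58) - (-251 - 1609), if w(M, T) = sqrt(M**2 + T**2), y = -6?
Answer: 1860 + 10*sqrt(34) ≈ 1918.3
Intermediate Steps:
w(y, 58) - (-251 - 1609) = sqrt((-6)**2 + 58**2) - (-251 - 1609) = sqrt(36 + 3364) - 1*(-1860) = sqrt(3400) + 1860 = 10*sqrt(34) + 1860 = 1860 + 10*sqrt(34)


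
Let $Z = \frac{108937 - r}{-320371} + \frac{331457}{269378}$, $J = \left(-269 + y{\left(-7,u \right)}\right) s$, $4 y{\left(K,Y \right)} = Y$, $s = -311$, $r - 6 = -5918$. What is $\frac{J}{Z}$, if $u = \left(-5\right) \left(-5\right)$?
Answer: $\frac{14104199112915959}{150502833250} \approx 93714.0$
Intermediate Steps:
$r = -5912$ ($r = 6 - 5918 = -5912$)
$u = 25$
$y{\left(K,Y \right)} = \frac{Y}{4}$
$J = \frac{326861}{4}$ ($J = \left(-269 + \frac{1}{4} \cdot 25\right) \left(-311\right) = \left(-269 + \frac{25}{4}\right) \left(-311\right) = \left(- \frac{1051}{4}\right) \left(-311\right) = \frac{326861}{4} \approx 81715.0$)
$Z = \frac{75251416625}{86300899238}$ ($Z = \frac{108937 - -5912}{-320371} + \frac{331457}{269378} = \left(108937 + 5912\right) \left(- \frac{1}{320371}\right) + 331457 \cdot \frac{1}{269378} = 114849 \left(- \frac{1}{320371}\right) + \frac{331457}{269378} = - \frac{114849}{320371} + \frac{331457}{269378} = \frac{75251416625}{86300899238} \approx 0.87197$)
$\frac{J}{Z} = \frac{326861}{4 \cdot \frac{75251416625}{86300899238}} = \frac{326861}{4} \cdot \frac{86300899238}{75251416625} = \frac{14104199112915959}{150502833250}$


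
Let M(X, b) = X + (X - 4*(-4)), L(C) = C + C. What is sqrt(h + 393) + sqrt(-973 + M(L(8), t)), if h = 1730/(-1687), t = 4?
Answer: sqrt(1115547307)/1687 + 5*I*sqrt(37) ≈ 19.798 + 30.414*I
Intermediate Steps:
L(C) = 2*C
h = -1730/1687 (h = 1730*(-1/1687) = -1730/1687 ≈ -1.0255)
M(X, b) = 16 + 2*X (M(X, b) = X + (X + 16) = X + (16 + X) = 16 + 2*X)
sqrt(h + 393) + sqrt(-973 + M(L(8), t)) = sqrt(-1730/1687 + 393) + sqrt(-973 + (16 + 2*(2*8))) = sqrt(661261/1687) + sqrt(-973 + (16 + 2*16)) = sqrt(1115547307)/1687 + sqrt(-973 + (16 + 32)) = sqrt(1115547307)/1687 + sqrt(-973 + 48) = sqrt(1115547307)/1687 + sqrt(-925) = sqrt(1115547307)/1687 + 5*I*sqrt(37)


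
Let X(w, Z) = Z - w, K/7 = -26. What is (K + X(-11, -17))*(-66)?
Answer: 12408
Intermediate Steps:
K = -182 (K = 7*(-26) = -182)
(K + X(-11, -17))*(-66) = (-182 + (-17 - 1*(-11)))*(-66) = (-182 + (-17 + 11))*(-66) = (-182 - 6)*(-66) = -188*(-66) = 12408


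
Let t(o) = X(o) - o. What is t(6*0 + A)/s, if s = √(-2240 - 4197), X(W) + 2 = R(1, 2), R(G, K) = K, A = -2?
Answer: -2*I*√6437/6437 ≈ -0.024928*I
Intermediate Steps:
X(W) = 0 (X(W) = -2 + 2 = 0)
t(o) = -o (t(o) = 0 - o = -o)
s = I*√6437 (s = √(-6437) = I*√6437 ≈ 80.231*I)
t(6*0 + A)/s = (-(6*0 - 2))/((I*√6437)) = (-(0 - 2))*(-I*√6437/6437) = (-1*(-2))*(-I*√6437/6437) = 2*(-I*√6437/6437) = -2*I*√6437/6437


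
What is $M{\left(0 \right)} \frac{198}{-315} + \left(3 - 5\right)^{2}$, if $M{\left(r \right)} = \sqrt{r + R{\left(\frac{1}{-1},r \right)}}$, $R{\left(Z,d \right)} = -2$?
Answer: $4 - \frac{22 i \sqrt{2}}{35} \approx 4.0 - 0.88893 i$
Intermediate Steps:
$M{\left(r \right)} = \sqrt{-2 + r}$ ($M{\left(r \right)} = \sqrt{r - 2} = \sqrt{-2 + r}$)
$M{\left(0 \right)} \frac{198}{-315} + \left(3 - 5\right)^{2} = \sqrt{-2 + 0} \frac{198}{-315} + \left(3 - 5\right)^{2} = \sqrt{-2} \cdot 198 \left(- \frac{1}{315}\right) + \left(-2\right)^{2} = i \sqrt{2} \left(- \frac{22}{35}\right) + 4 = - \frac{22 i \sqrt{2}}{35} + 4 = 4 - \frac{22 i \sqrt{2}}{35}$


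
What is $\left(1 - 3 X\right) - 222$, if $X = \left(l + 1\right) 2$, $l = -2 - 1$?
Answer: $-209$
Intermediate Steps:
$l = -3$ ($l = -2 - 1 = -3$)
$X = -4$ ($X = \left(-3 + 1\right) 2 = \left(-2\right) 2 = -4$)
$\left(1 - 3 X\right) - 222 = \left(1 - -12\right) - 222 = \left(1 + 12\right) - 222 = 13 - 222 = -209$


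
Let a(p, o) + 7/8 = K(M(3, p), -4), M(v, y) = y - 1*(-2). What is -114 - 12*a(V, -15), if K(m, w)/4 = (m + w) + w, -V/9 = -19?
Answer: -16047/2 ≈ -8023.5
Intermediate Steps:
M(v, y) = 2 + y (M(v, y) = y + 2 = 2 + y)
V = 171 (V = -9*(-19) = 171)
K(m, w) = 4*m + 8*w (K(m, w) = 4*((m + w) + w) = 4*(m + 2*w) = 4*m + 8*w)
a(p, o) = -199/8 + 4*p (a(p, o) = -7/8 + (4*(2 + p) + 8*(-4)) = -7/8 + ((8 + 4*p) - 32) = -7/8 + (-24 + 4*p) = -199/8 + 4*p)
-114 - 12*a(V, -15) = -114 - 12*(-199/8 + 4*171) = -114 - 12*(-199/8 + 684) = -114 - 12*5273/8 = -114 - 15819/2 = -16047/2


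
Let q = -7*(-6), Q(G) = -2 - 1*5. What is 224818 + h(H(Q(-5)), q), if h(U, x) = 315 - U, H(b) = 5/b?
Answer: 1575936/7 ≈ 2.2513e+5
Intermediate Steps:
Q(G) = -7 (Q(G) = -2 - 5 = -7)
q = 42
224818 + h(H(Q(-5)), q) = 224818 + (315 - 5/(-7)) = 224818 + (315 - 5*(-1)/7) = 224818 + (315 - 1*(-5/7)) = 224818 + (315 + 5/7) = 224818 + 2210/7 = 1575936/7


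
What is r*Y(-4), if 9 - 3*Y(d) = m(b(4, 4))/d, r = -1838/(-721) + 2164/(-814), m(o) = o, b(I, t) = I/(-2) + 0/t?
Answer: -272476/880341 ≈ -0.30951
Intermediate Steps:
b(I, t) = -I/2 (b(I, t) = I*(-½) + 0 = -I/2 + 0 = -I/2)
r = -32056/293447 (r = -1838*(-1/721) + 2164*(-1/814) = 1838/721 - 1082/407 = -32056/293447 ≈ -0.10924)
Y(d) = 3 + 2/(3*d) (Y(d) = 3 - (-½*4)/(3*d) = 3 - (-2)/(3*d) = 3 + 2/(3*d))
r*Y(-4) = -32056*(3 + (⅔)/(-4))/293447 = -32056*(3 + (⅔)*(-¼))/293447 = -32056*(3 - ⅙)/293447 = -32056/293447*17/6 = -272476/880341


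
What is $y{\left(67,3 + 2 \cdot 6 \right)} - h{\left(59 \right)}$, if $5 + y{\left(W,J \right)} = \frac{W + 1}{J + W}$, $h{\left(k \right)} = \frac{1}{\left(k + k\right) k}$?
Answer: $- \frac{1190543}{285442} \approx -4.1709$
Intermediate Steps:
$h{\left(k \right)} = \frac{1}{2 k^{2}}$ ($h{\left(k \right)} = \frac{1}{2 k k} = \frac{\frac{1}{2} \frac{1}{k}}{k} = \frac{1}{2 k^{2}}$)
$y{\left(W,J \right)} = -5 + \frac{1 + W}{J + W}$ ($y{\left(W,J \right)} = -5 + \frac{W + 1}{J + W} = -5 + \frac{1 + W}{J + W}$)
$y{\left(67,3 + 2 \cdot 6 \right)} - h{\left(59 \right)} = \frac{1 - 5 \left(3 + 2 \cdot 6\right) - 268}{\left(3 + 2 \cdot 6\right) + 67} - \frac{1}{2 \cdot 3481} = \frac{1 - 5 \left(3 + 12\right) - 268}{\left(3 + 12\right) + 67} - \frac{1}{2} \cdot \frac{1}{3481} = \frac{1 - 75 - 268}{15 + 67} - \frac{1}{6962} = \frac{1 - 75 - 268}{82} - \frac{1}{6962} = \frac{1}{82} \left(-342\right) - \frac{1}{6962} = - \frac{171}{41} - \frac{1}{6962} = - \frac{1190543}{285442}$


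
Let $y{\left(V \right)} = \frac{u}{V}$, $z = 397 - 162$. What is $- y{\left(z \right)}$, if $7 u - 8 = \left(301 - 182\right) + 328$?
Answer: $- \frac{13}{47} \approx -0.2766$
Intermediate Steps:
$u = 65$ ($u = \frac{8}{7} + \frac{\left(301 - 182\right) + 328}{7} = \frac{8}{7} + \frac{119 + 328}{7} = \frac{8}{7} + \frac{1}{7} \cdot 447 = \frac{8}{7} + \frac{447}{7} = 65$)
$z = 235$
$y{\left(V \right)} = \frac{65}{V}$
$- y{\left(z \right)} = - \frac{65}{235} = \left(-1\right) \frac{13}{47} = - \frac{13}{47}$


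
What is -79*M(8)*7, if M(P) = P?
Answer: -4424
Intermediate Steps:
-79*M(8)*7 = -79*8*7 = -632*7 = -4424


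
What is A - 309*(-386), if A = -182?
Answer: 119092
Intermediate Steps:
A - 309*(-386) = -182 - 309*(-386) = -182 + 119274 = 119092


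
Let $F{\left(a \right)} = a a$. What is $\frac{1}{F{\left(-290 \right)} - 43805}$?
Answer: $\frac{1}{40295} \approx 2.4817 \cdot 10^{-5}$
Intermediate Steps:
$F{\left(a \right)} = a^{2}$
$\frac{1}{F{\left(-290 \right)} - 43805} = \frac{1}{\left(-290\right)^{2} - 43805} = \frac{1}{84100 - 43805} = \frac{1}{40295}$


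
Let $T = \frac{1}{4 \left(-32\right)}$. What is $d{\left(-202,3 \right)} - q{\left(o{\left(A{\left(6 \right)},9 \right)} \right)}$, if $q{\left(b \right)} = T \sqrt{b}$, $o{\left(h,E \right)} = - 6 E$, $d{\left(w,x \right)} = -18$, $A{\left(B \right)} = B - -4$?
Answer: $-18 + \frac{3 i \sqrt{6}}{128} \approx -18.0 + 0.05741 i$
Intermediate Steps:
$A{\left(B \right)} = 4 + B$ ($A{\left(B \right)} = B + 4 = 4 + B$)
$T = - \frac{1}{128}$ ($T = \frac{1}{-128} = - \frac{1}{128} \approx -0.0078125$)
$q{\left(b \right)} = - \frac{\sqrt{b}}{128}$
$d{\left(-202,3 \right)} - q{\left(o{\left(A{\left(6 \right)},9 \right)} \right)} = -18 - - \frac{\sqrt{\left(-6\right) 9}}{128} = -18 - - \frac{\sqrt{-54}}{128} = -18 - - \frac{3 i \sqrt{6}}{128} = -18 + \frac{3 i \sqrt{6}}{128}$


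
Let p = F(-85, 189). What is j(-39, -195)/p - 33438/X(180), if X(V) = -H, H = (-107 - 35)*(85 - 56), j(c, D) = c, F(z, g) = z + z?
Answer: -2761929/350030 ≈ -7.8905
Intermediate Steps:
F(z, g) = 2*z
H = -4118 (H = -142*29 = -4118)
p = -170 (p = 2*(-85) = -170)
X(V) = 4118 (X(V) = -1*(-4118) = 4118)
j(-39, -195)/p - 33438/X(180) = -39/(-170) - 33438/4118 = -39*(-1/170) - 33438*1/4118 = 39/170 - 16719/2059 = -2761929/350030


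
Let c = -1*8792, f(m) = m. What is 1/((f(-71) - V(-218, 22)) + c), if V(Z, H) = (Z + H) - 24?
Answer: -1/8643 ≈ -0.00011570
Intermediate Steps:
V(Z, H) = -24 + H + Z (V(Z, H) = (H + Z) - 24 = -24 + H + Z)
c = -8792
1/((f(-71) - V(-218, 22)) + c) = 1/((-71 - (-24 + 22 - 218)) - 8792) = 1/((-71 - 1*(-220)) - 8792) = 1/((-71 + 220) - 8792) = 1/(149 - 8792) = 1/(-8643) = -1/8643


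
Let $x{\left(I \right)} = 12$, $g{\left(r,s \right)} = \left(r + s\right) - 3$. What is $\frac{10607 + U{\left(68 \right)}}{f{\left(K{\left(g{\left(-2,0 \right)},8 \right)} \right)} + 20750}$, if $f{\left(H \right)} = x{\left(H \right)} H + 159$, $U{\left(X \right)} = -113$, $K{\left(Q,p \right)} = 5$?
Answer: $\frac{10494}{20969} \approx 0.50045$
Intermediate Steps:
$g{\left(r,s \right)} = -3 + r + s$
$f{\left(H \right)} = 159 + 12 H$ ($f{\left(H \right)} = 12 H + 159 = 159 + 12 H$)
$\frac{10607 + U{\left(68 \right)}}{f{\left(K{\left(g{\left(-2,0 \right)},8 \right)} \right)} + 20750} = \frac{10607 - 113}{\left(159 + 12 \cdot 5\right) + 20750} = \frac{10494}{\left(159 + 60\right) + 20750} = \frac{10494}{219 + 20750} = \frac{10494}{20969}$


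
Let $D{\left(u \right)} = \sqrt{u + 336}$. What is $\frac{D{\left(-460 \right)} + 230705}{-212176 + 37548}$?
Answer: $- \frac{230705}{174628} - \frac{i \sqrt{31}}{87314} \approx -1.3211 - 6.3767 \cdot 10^{-5} i$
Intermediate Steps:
$D{\left(u \right)} = \sqrt{336 + u}$
$\frac{D{\left(-460 \right)} + 230705}{-212176 + 37548} = \frac{\sqrt{336 - 460} + 230705}{-212176 + 37548} = \frac{\sqrt{-124} + 230705}{-174628} = \left(2 i \sqrt{31} + 230705\right) \left(- \frac{1}{174628}\right) = \left(230705 + 2 i \sqrt{31}\right) \left(- \frac{1}{174628}\right) = - \frac{230705}{174628} - \frac{i \sqrt{31}}{87314}$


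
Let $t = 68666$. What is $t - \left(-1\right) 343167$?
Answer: $411833$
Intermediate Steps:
$t - \left(-1\right) 343167 = 68666 - \left(-1\right) 343167 = 68666 - -343167 = 68666 + 343167 = 411833$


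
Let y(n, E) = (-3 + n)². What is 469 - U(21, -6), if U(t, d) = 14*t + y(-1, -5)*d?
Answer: 271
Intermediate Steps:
U(t, d) = 14*t + 16*d (U(t, d) = 14*t + (-3 - 1)²*d = 14*t + (-4)²*d = 14*t + 16*d)
469 - U(21, -6) = 469 - (14*21 + 16*(-6)) = 469 - (294 - 96) = 469 - 1*198 = 469 - 198 = 271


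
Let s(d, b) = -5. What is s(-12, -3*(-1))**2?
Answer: 25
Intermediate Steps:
s(-12, -3*(-1))**2 = (-5)**2 = 25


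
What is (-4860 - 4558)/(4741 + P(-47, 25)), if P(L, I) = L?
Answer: -4709/2347 ≈ -2.0064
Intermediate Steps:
(-4860 - 4558)/(4741 + P(-47, 25)) = (-4860 - 4558)/(4741 - 47) = -9418/4694 = -9418*1/4694 = -4709/2347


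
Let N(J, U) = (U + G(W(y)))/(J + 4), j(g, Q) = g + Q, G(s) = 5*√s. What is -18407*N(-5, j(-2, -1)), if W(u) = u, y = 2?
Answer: -55221 + 92035*√2 ≈ 74936.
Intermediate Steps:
j(g, Q) = Q + g
N(J, U) = (U + 5*√2)/(4 + J) (N(J, U) = (U + 5*√2)/(J + 4) = (U + 5*√2)/(4 + J))
-18407*N(-5, j(-2, -1)) = -18407*((-1 - 2) + 5*√2)/(4 - 5) = -18407*(-3 + 5*√2)/(-1) = -(-18407)*(-3 + 5*√2) = -18407*(3 - 5*√2) = -55221 + 92035*√2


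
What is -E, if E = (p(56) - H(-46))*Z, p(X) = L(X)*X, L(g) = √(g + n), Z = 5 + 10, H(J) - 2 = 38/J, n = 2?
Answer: 405/23 - 840*√58 ≈ -6379.6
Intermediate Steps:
H(J) = 2 + 38/J
Z = 15
L(g) = √(2 + g) (L(g) = √(g + 2) = √(2 + g))
p(X) = X*√(2 + X) (p(X) = √(2 + X)*X = X*√(2 + X))
E = -405/23 + 840*√58 (E = (56*√(2 + 56) - (2 + 38/(-46)))*15 = (56*√58 - (2 + 38*(-1/46)))*15 = (56*√58 - (2 - 19/23))*15 = (56*√58 - 1*27/23)*15 = (56*√58 - 27/23)*15 = (-27/23 + 56*√58)*15 = -405/23 + 840*√58 ≈ 6379.6)
-E = -(-405/23 + 840*√58) = 405/23 - 840*√58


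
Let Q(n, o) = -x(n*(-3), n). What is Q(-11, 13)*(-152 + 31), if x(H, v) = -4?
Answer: -484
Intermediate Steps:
Q(n, o) = 4 (Q(n, o) = -1*(-4) = 4)
Q(-11, 13)*(-152 + 31) = 4*(-152 + 31) = 4*(-121) = -484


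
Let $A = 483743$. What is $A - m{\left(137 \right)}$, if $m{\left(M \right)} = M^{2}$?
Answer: $464974$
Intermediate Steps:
$A - m{\left(137 \right)} = 483743 - 137^{2} = 483743 - 18769 = 464974$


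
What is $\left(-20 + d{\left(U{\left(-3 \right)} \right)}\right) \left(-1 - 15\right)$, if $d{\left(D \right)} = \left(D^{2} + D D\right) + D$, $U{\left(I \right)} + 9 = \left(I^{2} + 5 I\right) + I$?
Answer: $-9760$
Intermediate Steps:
$U{\left(I \right)} = -9 + I^{2} + 6 I$ ($U{\left(I \right)} = -9 + \left(\left(I^{2} + 5 I\right) + I\right) = -9 + \left(I^{2} + 6 I\right) = -9 + I^{2} + 6 I$)
$d{\left(D \right)} = D + 2 D^{2}$ ($d{\left(D \right)} = \left(D^{2} + D^{2}\right) + D = 2 D^{2} + D = D + 2 D^{2}$)
$\left(-20 + d{\left(U{\left(-3 \right)} \right)}\right) \left(-1 - 15\right) = \left(-20 + \left(-9 + \left(-3\right)^{2} + 6 \left(-3\right)\right) \left(1 + 2 \left(-9 + \left(-3\right)^{2} + 6 \left(-3\right)\right)\right)\right) \left(-1 - 15\right) = \left(-20 + \left(-9 + 9 - 18\right) \left(1 + 2 \left(-9 + 9 - 18\right)\right)\right) \left(-1 - 15\right) = \left(-20 - 18 \left(1 + 2 \left(-18\right)\right)\right) \left(-16\right) = \left(-20 - 18 \left(1 - 36\right)\right) \left(-16\right) = \left(-20 - -630\right) \left(-16\right) = \left(-20 + 630\right) \left(-16\right) = 610 \left(-16\right) = -9760$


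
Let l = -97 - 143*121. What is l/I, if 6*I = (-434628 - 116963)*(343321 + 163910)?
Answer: 11600/31087117169 ≈ 3.7314e-7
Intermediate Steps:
l = -17400 (l = -97 - 17303 = -17400)
I = -93261351507/2 (I = ((-434628 - 116963)*(343321 + 163910))/6 = (-551591*507231)/6 = (⅙)*(-279784054521) = -93261351507/2 ≈ -4.6631e+10)
l/I = -17400/(-93261351507/2) = -17400*(-2/93261351507) = 11600/31087117169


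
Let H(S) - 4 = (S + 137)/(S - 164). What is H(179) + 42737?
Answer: 641431/15 ≈ 42762.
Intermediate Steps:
H(S) = 4 + (137 + S)/(-164 + S) (H(S) = 4 + (S + 137)/(S - 164) = 4 + (137 + S)/(-164 + S))
H(179) + 42737 = (-519 + 5*179)/(-164 + 179) + 42737 = (-519 + 895)/15 + 42737 = (1/15)*376 + 42737 = 376/15 + 42737 = 641431/15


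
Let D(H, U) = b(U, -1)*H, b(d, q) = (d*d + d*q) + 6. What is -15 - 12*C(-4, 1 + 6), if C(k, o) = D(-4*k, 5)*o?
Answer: -34959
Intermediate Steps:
b(d, q) = 6 + d**2 + d*q (b(d, q) = (d**2 + d*q) + 6 = 6 + d**2 + d*q)
D(H, U) = H*(6 + U**2 - U) (D(H, U) = (6 + U**2 + U*(-1))*H = (6 + U**2 - U)*H = H*(6 + U**2 - U))
C(k, o) = -104*k*o (C(k, o) = ((-4*k)*(6 + 5**2 - 1*5))*o = ((-4*k)*(6 + 25 - 5))*o = (-4*k*26)*o = (-104*k)*o = -104*k*o)
-15 - 12*C(-4, 1 + 6) = -15 - (-1248)*(-4)*(1 + 6) = -15 - (-1248)*(-4)*7 = -15 - 12*2912 = -15 - 34944 = -34959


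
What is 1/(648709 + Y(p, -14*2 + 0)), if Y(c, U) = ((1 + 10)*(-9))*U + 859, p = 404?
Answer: 1/652340 ≈ 1.5329e-6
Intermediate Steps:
Y(c, U) = 859 - 99*U (Y(c, U) = (11*(-9))*U + 859 = -99*U + 859 = 859 - 99*U)
1/(648709 + Y(p, -14*2 + 0)) = 1/(648709 + (859 - 99*(-14*2 + 0))) = 1/(648709 + (859 - 99*(-28 + 0))) = 1/(648709 + (859 - 99*(-28))) = 1/(648709 + (859 + 2772)) = 1/(648709 + 3631) = 1/652340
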